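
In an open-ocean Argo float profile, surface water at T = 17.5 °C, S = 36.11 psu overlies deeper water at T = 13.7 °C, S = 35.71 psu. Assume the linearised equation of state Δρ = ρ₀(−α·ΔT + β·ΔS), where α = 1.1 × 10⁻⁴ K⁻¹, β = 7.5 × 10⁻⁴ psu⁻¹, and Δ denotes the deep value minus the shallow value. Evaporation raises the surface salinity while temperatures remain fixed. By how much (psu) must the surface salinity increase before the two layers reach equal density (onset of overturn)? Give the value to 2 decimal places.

Neutral buoyancy requires −α(T_deep − T_surf) + β(S_deep − S_surf′) = 0.
S_surf′ = S_deep − (α/β)·ΔT = 35.71 − (1.1 × 10⁻⁴/7.5 × 10⁻⁴)·(-3.8) = 36.2673 psu.
Increase required: 36.2673 − 36.11 = 0.1573 psu.

0.16 psu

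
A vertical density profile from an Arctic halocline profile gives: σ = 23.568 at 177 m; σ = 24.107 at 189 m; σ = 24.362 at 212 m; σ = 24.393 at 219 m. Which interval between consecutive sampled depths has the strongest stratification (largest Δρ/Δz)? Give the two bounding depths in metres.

Compute the density gradient over each adjacent pair:
  177–189 m: Δρ/Δz = 0.539/12 = 0.045 kg m⁻⁴
  189–212 m: Δρ/Δz = 0.255/23 = 0.011 kg m⁻⁴
  212–219 m: Δρ/Δz = 0.031/7 = 4.4 × 10⁻³ kg m⁻⁴
The largest gradient is in the 177–189 m interval — the pycnocline.

177–189 m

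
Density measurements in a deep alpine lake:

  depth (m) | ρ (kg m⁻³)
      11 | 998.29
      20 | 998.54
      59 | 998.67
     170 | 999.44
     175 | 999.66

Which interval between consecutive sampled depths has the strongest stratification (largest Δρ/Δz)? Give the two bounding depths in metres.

Compute the density gradient over each adjacent pair:
  11–20 m: Δρ/Δz = 0.25/9 = 0.028 kg m⁻⁴
  20–59 m: Δρ/Δz = 0.13/39 = 3.3 × 10⁻³ kg m⁻⁴
  59–170 m: Δρ/Δz = 0.77/111 = 6.9 × 10⁻³ kg m⁻⁴
  170–175 m: Δρ/Δz = 0.22/5 = 0.044 kg m⁻⁴
The largest gradient is in the 170–175 m interval — the pycnocline.

170–175 m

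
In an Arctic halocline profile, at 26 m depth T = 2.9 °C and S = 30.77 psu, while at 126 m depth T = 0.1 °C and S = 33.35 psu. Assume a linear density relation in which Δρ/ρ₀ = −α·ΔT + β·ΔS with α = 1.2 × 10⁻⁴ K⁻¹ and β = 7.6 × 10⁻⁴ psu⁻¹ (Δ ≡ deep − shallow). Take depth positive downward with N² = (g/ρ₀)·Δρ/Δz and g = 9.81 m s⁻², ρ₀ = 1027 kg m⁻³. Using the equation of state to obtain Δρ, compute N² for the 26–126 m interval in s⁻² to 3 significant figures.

ΔT = -2.8 K, ΔS = +2.58 psu (deep − shallow).
Δρ/ρ₀ = −αΔT + βΔS = 3.36 × 10⁻⁴ + 1.9608 × 10⁻³ = 2.2968 × 10⁻³, so Δρ ≈ 2.359 kg m⁻³.
N² = (g/ρ₀)·Δρ/Δz = g·(Δρ/ρ₀)/Δz = 9.81 × 2.2968 × 10⁻³ / 100 = 2.2532 × 10⁻⁴ s⁻² ≈ 2.25 × 10⁻⁴ s⁻².

2.25 × 10⁻⁴ s⁻²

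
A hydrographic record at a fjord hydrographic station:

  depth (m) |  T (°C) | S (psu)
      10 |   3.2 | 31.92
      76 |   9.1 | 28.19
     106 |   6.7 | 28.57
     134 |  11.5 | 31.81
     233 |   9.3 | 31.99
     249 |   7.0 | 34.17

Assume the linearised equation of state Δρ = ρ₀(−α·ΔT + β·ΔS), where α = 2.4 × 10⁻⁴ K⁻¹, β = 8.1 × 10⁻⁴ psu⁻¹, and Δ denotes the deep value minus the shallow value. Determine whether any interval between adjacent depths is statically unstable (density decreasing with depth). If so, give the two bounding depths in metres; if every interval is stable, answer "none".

Evaluate Δρ/ρ₀ = −αΔT + βΔS across each adjacent pair:
  10–76 m: −αΔT+βΔS = −(2.4 × 10⁻⁴)(+5.9)+(8.1 × 10⁻⁴)(-3.73) = -4.4 × 10⁻³ → UNSTABLE
  76–106 m: −αΔT+βΔS = −(2.4 × 10⁻⁴)(-2.4)+(8.1 × 10⁻⁴)(+0.38) = 8.8 × 10⁻⁴ → stable
  106–134 m: −αΔT+βΔS = −(2.4 × 10⁻⁴)(+4.8)+(8.1 × 10⁻⁴)(+3.24) = 1.5 × 10⁻³ → stable
  134–233 m: −αΔT+βΔS = −(2.4 × 10⁻⁴)(-2.2)+(8.1 × 10⁻⁴)(+0.18) = 6.7 × 10⁻⁴ → stable
  233–249 m: −αΔT+βΔS = −(2.4 × 10⁻⁴)(-2.3)+(8.1 × 10⁻⁴)(+2.18) = 2.3 × 10⁻³ → stable
The 10–76 m interval has Δρ < 0: lighter water underlies denser water.

10–76 m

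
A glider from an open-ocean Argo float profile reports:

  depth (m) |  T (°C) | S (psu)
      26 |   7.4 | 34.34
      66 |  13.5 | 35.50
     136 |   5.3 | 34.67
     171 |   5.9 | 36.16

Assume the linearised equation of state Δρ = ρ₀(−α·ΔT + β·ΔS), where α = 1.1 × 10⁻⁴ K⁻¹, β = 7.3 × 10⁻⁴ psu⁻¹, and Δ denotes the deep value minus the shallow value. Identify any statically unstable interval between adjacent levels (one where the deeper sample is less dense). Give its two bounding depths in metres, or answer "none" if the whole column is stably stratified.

Evaluate Δρ/ρ₀ = −αΔT + βΔS across each adjacent pair:
  26–66 m: −αΔT+βΔS = −(1.1 × 10⁻⁴)(+6.1)+(7.3 × 10⁻⁴)(+1.16) = 1.8 × 10⁻⁴ → stable
  66–136 m: −αΔT+βΔS = −(1.1 × 10⁻⁴)(-8.2)+(7.3 × 10⁻⁴)(-0.83) = 3.0 × 10⁻⁴ → stable
  136–171 m: −αΔT+βΔS = −(1.1 × 10⁻⁴)(+0.6)+(7.3 × 10⁻⁴)(+1.49) = 1.0 × 10⁻³ → stable
Every interval has Δρ > 0: the column is stably stratified throughout.

none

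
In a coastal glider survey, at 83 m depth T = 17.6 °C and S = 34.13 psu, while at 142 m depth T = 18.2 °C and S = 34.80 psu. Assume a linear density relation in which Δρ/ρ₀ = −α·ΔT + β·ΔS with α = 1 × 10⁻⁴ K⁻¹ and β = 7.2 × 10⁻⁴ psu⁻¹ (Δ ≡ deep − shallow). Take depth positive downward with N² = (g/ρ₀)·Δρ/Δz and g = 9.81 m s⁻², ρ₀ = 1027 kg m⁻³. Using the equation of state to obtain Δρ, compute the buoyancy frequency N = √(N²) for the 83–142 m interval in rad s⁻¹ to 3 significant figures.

ΔT = +0.6 K, ΔS = +0.67 psu (deep − shallow).
Δρ/ρ₀ = −αΔT + βΔS = -6.00 × 10⁻⁵ + 4.824 × 10⁻⁴ = 4.224 × 10⁻⁴, so Δρ ≈ 0.4338 kg m⁻³.
N² = (g/ρ₀)·Δρ/Δz = g·(Δρ/ρ₀)/Δz = 9.81 × 4.224 × 10⁻⁴ / 59 = 7.0233 × 10⁻⁵ s⁻².
N = √(7.0233 × 10⁻⁵) = 8.3805 × 10⁻³ rad s⁻¹ ≈ 8.38 × 10⁻³ rad s⁻¹.

8.38 × 10⁻³ rad s⁻¹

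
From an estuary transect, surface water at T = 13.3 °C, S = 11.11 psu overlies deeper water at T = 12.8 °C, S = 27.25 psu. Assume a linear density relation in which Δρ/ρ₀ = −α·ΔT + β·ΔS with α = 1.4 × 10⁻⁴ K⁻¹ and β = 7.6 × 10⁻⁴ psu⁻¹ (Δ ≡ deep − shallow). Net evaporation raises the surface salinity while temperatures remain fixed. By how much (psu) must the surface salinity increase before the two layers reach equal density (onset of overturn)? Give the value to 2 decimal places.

Neutral buoyancy requires −α(T_deep − T_surf) + β(S_deep − S_surf′) = 0.
S_surf′ = S_deep − (α/β)·ΔT = 27.25 − (1.4 × 10⁻⁴/7.6 × 10⁻⁴)·(-0.5) = 27.3421 psu.
Increase required: 27.3421 − 11.11 = 16.2321 psu.

16.23 psu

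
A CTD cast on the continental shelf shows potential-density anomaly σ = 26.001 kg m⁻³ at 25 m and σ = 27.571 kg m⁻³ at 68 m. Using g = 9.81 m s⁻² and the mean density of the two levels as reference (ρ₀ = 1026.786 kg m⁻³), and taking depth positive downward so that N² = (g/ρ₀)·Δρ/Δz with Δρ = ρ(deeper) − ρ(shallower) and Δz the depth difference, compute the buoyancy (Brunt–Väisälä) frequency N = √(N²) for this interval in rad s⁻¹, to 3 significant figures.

0.0187 rad s⁻¹

Δρ = 1027.571 − 1026.001 = 1.570 kg m⁻³ over Δz = 68 − 25 = 43 m.
N² = (9.81/1026.786) × (1.570/43) = 3.4884 × 10⁻⁴ s⁻².
N = √(3.4884 × 10⁻⁴) = 0.018677 rad s⁻¹ ≈ 0.0187 rad s⁻¹.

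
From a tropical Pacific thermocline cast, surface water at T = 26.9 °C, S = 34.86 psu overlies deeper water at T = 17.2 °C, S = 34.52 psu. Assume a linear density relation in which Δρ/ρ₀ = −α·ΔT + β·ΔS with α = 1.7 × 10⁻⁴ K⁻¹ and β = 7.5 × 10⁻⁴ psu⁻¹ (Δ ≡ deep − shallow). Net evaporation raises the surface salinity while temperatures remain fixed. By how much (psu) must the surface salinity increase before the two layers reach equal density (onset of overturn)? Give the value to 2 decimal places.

Neutral buoyancy requires −α(T_deep − T_surf) + β(S_deep − S_surf′) = 0.
S_surf′ = S_deep − (α/β)·ΔT = 34.52 − (1.7 × 10⁻⁴/7.5 × 10⁻⁴)·(-9.7) = 36.7187 psu.
Increase required: 36.7187 − 34.86 = 1.8587 psu.

1.86 psu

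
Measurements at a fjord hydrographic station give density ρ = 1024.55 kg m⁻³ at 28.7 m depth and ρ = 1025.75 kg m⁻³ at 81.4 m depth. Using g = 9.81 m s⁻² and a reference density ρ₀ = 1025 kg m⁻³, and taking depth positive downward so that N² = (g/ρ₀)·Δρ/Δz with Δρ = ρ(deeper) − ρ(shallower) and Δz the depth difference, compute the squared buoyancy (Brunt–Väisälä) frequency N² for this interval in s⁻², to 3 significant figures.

Δρ = 1025.75 − 1024.55 = 1.20 kg m⁻³ over Δz = 81.4 − 28.7 = 52.7 m.
N² = (9.81/1025) × (1.20/52.7) = 2.1793 × 10⁻⁴ s⁻² ≈ 2.18 × 10⁻⁴ s⁻².

2.18 × 10⁻⁴ s⁻²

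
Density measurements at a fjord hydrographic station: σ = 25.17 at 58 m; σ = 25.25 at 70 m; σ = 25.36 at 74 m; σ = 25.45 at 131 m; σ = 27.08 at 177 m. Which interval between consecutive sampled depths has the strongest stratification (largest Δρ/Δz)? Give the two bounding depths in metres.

131–177 m

Compute the density gradient over each adjacent pair:
  58–70 m: Δρ/Δz = 0.08/12 = 6.7 × 10⁻³ kg m⁻⁴
  70–74 m: Δρ/Δz = 0.11/4 = 0.028 kg m⁻⁴
  74–131 m: Δρ/Δz = 0.09/57 = 1.6 × 10⁻³ kg m⁻⁴
  131–177 m: Δρ/Δz = 1.63/46 = 0.035 kg m⁻⁴
The largest gradient is in the 131–177 m interval — the pycnocline.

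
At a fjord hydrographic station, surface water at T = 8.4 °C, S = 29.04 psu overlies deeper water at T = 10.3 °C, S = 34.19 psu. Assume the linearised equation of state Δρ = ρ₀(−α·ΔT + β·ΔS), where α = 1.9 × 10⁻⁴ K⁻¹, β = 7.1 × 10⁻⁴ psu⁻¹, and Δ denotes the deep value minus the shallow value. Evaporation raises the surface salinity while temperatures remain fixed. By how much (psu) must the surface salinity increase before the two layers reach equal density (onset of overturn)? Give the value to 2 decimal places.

Neutral buoyancy requires −α(T_deep − T_surf) + β(S_deep − S_surf′) = 0.
S_surf′ = S_deep − (α/β)·ΔT = 34.19 − (1.9 × 10⁻⁴/7.1 × 10⁻⁴)·(+1.9) = 33.6815 psu.
Increase required: 33.6815 − 29.04 = 4.6415 psu.

4.64 psu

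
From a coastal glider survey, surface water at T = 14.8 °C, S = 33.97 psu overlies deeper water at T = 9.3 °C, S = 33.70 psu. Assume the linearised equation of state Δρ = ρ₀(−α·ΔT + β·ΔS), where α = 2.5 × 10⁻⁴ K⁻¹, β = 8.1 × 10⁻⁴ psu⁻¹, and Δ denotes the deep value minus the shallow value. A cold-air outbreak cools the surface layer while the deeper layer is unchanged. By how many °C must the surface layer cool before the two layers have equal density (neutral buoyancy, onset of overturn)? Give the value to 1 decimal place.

4.6 °C

Neutral buoyancy requires Δρ = 0, i.e. −α(T_deep − T_surf′) + β(S_deep − S_surf) = 0.
T_surf′ = T_deep − (β/α)·ΔS = 9.3 − (8.1 × 10⁻⁴/2.5 × 10⁻⁴)·(-0.27) = 10.175 °C.
Cooling required: 14.8 − (10.175) = 4.625 °C.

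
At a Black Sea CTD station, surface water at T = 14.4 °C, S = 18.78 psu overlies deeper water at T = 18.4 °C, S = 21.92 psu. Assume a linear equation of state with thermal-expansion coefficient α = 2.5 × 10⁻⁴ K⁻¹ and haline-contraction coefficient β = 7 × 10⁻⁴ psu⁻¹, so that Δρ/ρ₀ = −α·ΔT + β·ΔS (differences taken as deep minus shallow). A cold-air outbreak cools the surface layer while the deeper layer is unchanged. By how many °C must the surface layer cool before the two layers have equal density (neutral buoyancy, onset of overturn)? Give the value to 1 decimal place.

4.8 °C

Neutral buoyancy requires Δρ = 0, i.e. −α(T_deep − T_surf′) + β(S_deep − S_surf) = 0.
T_surf′ = T_deep − (β/α)·ΔS = 18.4 − (7 × 10⁻⁴/2.5 × 10⁻⁴)·(+3.14) = 9.608 °C.
Cooling required: 14.4 − (9.608) = 4.792 °C.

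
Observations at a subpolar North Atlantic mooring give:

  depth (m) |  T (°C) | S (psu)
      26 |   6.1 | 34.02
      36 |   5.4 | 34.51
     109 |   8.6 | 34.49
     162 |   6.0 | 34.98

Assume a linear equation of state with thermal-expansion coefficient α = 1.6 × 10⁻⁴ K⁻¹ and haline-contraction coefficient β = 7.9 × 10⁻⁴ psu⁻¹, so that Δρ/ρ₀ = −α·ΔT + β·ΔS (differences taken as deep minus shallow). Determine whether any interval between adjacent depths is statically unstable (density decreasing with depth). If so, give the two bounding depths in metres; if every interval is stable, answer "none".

Evaluate Δρ/ρ₀ = −αΔT + βΔS across each adjacent pair:
  26–36 m: −αΔT+βΔS = −(1.6 × 10⁻⁴)(-0.7)+(7.9 × 10⁻⁴)(+0.49) = 5.0 × 10⁻⁴ → stable
  36–109 m: −αΔT+βΔS = −(1.6 × 10⁻⁴)(+3.2)+(7.9 × 10⁻⁴)(-0.02) = -5.3 × 10⁻⁴ → UNSTABLE
  109–162 m: −αΔT+βΔS = −(1.6 × 10⁻⁴)(-2.6)+(7.9 × 10⁻⁴)(+0.49) = 8.0 × 10⁻⁴ → stable
The 36–109 m interval has Δρ < 0: lighter water underlies denser water.

36–109 m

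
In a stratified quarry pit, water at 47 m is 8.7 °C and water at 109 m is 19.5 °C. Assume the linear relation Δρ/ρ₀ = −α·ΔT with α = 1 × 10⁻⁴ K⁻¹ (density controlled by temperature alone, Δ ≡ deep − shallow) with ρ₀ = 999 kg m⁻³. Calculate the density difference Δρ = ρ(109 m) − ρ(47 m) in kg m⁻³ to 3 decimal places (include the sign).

ΔT = +10.8 K, Δρ/ρ₀ = −αΔT = -1.08 × 10⁻³.
Δρ = 999 × (-1.08 × 10⁻³) = -1.079 kg m⁻³.
Negative Δρ: lighter below, statically unstable.

-1.079 kg m⁻³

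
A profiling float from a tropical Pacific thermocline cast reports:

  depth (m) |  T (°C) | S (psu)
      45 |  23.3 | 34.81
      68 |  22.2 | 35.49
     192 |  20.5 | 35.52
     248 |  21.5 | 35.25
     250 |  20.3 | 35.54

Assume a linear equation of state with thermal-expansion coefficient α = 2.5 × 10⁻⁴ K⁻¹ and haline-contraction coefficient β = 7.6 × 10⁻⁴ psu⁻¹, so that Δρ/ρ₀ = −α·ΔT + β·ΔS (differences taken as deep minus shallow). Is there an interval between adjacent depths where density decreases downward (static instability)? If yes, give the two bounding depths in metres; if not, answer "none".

Evaluate Δρ/ρ₀ = −αΔT + βΔS across each adjacent pair:
  45–68 m: −αΔT+βΔS = −(2.5 × 10⁻⁴)(-1.1)+(7.6 × 10⁻⁴)(+0.68) = 7.9 × 10⁻⁴ → stable
  68–192 m: −αΔT+βΔS = −(2.5 × 10⁻⁴)(-1.7)+(7.6 × 10⁻⁴)(+0.03) = 4.5 × 10⁻⁴ → stable
  192–248 m: −αΔT+βΔS = −(2.5 × 10⁻⁴)(+1.0)+(7.6 × 10⁻⁴)(-0.27) = -4.6 × 10⁻⁴ → UNSTABLE
  248–250 m: −αΔT+βΔS = −(2.5 × 10⁻⁴)(-1.2)+(7.6 × 10⁻⁴)(+0.29) = 5.2 × 10⁻⁴ → stable
The 192–248 m interval has Δρ < 0: lighter water underlies denser water.

192–248 m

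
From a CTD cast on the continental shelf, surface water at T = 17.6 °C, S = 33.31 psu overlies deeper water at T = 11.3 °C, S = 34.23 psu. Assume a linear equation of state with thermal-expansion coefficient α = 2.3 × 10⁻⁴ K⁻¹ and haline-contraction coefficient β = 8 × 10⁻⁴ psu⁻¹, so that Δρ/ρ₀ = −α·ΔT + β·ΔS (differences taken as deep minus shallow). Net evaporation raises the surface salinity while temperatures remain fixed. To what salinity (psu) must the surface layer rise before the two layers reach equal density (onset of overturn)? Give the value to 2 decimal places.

Neutral buoyancy requires −α(T_deep − T_surf) + β(S_deep − S_surf′) = 0.
S_surf′ = S_deep − (α/β)·ΔT = 34.23 − (2.3 × 10⁻⁴/8 × 10⁻⁴)·(-6.3) = 36.0412 psu.
Increase required: 36.0412 − 33.31 = 2.7312 psu.

36.04 psu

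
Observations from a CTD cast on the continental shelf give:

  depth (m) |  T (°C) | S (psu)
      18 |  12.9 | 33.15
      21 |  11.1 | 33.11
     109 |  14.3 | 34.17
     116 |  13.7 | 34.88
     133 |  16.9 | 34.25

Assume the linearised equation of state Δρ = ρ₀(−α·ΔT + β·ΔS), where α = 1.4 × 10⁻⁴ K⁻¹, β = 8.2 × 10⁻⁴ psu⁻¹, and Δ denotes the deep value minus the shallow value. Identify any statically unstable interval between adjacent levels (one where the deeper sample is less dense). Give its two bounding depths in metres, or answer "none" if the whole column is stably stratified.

Evaluate Δρ/ρ₀ = −αΔT + βΔS across each adjacent pair:
  18–21 m: −αΔT+βΔS = −(1.4 × 10⁻⁴)(-1.8)+(8.2 × 10⁻⁴)(-0.04) = 2.2 × 10⁻⁴ → stable
  21–109 m: −αΔT+βΔS = −(1.4 × 10⁻⁴)(+3.2)+(8.2 × 10⁻⁴)(+1.06) = 4.2 × 10⁻⁴ → stable
  109–116 m: −αΔT+βΔS = −(1.4 × 10⁻⁴)(-0.6)+(8.2 × 10⁻⁴)(+0.71) = 6.7 × 10⁻⁴ → stable
  116–133 m: −αΔT+βΔS = −(1.4 × 10⁻⁴)(+3.2)+(8.2 × 10⁻⁴)(-0.63) = -9.6 × 10⁻⁴ → UNSTABLE
The 116–133 m interval has Δρ < 0: lighter water underlies denser water.

116–133 m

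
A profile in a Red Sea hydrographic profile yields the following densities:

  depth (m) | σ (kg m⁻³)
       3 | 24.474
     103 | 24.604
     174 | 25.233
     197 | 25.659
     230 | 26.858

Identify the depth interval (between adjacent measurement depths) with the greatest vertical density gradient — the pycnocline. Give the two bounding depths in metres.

Compute the density gradient over each adjacent pair:
  3–103 m: Δρ/Δz = 0.130/100 = 1.3 × 10⁻³ kg m⁻⁴
  103–174 m: Δρ/Δz = 0.629/71 = 8.9 × 10⁻³ kg m⁻⁴
  174–197 m: Δρ/Δz = 0.426/23 = 0.019 kg m⁻⁴
  197–230 m: Δρ/Δz = 1.199/33 = 0.036 kg m⁻⁴
The largest gradient is in the 197–230 m interval — the pycnocline.

197–230 m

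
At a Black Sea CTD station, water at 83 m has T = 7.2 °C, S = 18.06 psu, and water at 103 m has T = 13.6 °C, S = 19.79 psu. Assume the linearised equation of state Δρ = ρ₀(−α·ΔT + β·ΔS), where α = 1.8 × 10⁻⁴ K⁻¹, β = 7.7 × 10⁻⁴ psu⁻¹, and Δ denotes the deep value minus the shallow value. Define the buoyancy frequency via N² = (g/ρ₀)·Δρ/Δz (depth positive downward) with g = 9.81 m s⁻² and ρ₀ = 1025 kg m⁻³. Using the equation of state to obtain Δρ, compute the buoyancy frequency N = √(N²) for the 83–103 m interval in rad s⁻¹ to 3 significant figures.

9.40 × 10⁻³ rad s⁻¹

ΔT = +6.4 K, ΔS = +1.73 psu (deep − shallow).
Δρ/ρ₀ = −αΔT + βΔS = -1.152 × 10⁻³ + 1.3321 × 10⁻³ = 1.801 × 10⁻⁴, so Δρ ≈ 0.1846 kg m⁻³.
N² = (g/ρ₀)·Δρ/Δz = g·(Δρ/ρ₀)/Δz = 9.81 × 1.801 × 10⁻⁴ / 20 = 8.8339 × 10⁻⁵ s⁻².
N = √(8.8339 × 10⁻⁵) = 9.3989 × 10⁻³ rad s⁻¹ ≈ 9.40 × 10⁻³ rad s⁻¹.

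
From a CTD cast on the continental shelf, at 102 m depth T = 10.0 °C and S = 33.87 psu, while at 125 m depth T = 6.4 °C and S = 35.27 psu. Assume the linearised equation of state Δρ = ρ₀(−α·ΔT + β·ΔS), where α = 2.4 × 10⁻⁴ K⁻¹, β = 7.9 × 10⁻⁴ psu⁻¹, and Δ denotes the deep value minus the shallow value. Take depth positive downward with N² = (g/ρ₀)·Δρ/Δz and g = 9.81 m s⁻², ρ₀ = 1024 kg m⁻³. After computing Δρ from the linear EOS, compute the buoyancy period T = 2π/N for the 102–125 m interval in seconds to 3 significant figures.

ΔT = -3.6 K, ΔS = +1.40 psu (deep − shallow).
Δρ/ρ₀ = −αΔT + βΔS = 8.64 × 10⁻⁴ + 1.106 × 10⁻³ = 1.97 × 10⁻³, so Δρ ≈ 2.017 kg m⁻³.
N² = (g/ρ₀)·Δρ/Δz = g·(Δρ/ρ₀)/Δz = 9.81 × 1.97 × 10⁻³ / 23 = 8.4025 × 10⁻⁴ s⁻².
N = √(8.4025 × 10⁻⁴) = 0.028987 rad s⁻¹ → T = 2π/N = 216.76 s ≈ 217 s.

217 s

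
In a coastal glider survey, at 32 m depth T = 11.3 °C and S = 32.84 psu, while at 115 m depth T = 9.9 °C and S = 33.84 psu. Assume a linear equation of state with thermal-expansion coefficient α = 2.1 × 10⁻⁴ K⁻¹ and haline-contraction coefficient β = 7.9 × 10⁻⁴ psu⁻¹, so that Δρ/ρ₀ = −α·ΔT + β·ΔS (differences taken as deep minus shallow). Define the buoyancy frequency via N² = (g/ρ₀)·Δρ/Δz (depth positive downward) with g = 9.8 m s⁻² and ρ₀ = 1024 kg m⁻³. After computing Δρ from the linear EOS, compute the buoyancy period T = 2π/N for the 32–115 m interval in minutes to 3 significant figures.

ΔT = -1.4 K, ΔS = +1.00 psu (deep − shallow).
Δρ/ρ₀ = −αΔT + βΔS = 2.94 × 10⁻⁴ + 7.90 × 10⁻⁴ = 1.084 × 10⁻³, so Δρ ≈ 1.110 kg m⁻³.
N² = (g/ρ₀)·Δρ/Δz = g·(Δρ/ρ₀)/Δz = 9.8 × 1.084 × 10⁻³ / 83 = 1.2799 × 10⁻⁴ s⁻².
N = √(1.2799 × 10⁻⁴) = 0.011313 rad s⁻¹ → T = 2π/N = 555.40 s = 9.2567 min ≈ 9.26 min.

9.26 min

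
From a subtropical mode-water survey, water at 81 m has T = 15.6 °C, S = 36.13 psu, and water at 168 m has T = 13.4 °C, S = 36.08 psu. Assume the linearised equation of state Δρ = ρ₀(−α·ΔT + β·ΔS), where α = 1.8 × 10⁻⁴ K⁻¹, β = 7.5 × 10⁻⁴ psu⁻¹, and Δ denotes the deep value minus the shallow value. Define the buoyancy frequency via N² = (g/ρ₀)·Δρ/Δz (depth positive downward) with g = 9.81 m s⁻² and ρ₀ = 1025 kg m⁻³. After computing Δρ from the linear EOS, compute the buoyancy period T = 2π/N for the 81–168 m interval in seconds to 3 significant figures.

988 s

ΔT = -2.2 K, ΔS = -0.05 psu (deep − shallow).
Δρ/ρ₀ = −αΔT + βΔS = 3.96 × 10⁻⁴ − 3.75 × 10⁻⁵ = 3.585 × 10⁻⁴, so Δρ ≈ 0.3675 kg m⁻³.
N² = (g/ρ₀)·Δρ/Δz = g·(Δρ/ρ₀)/Δz = 9.81 × 3.585 × 10⁻⁴ / 87 = 4.0424 × 10⁻⁵ s⁻².
N = √(4.0424 × 10⁻⁵) = 6.3580 × 10⁻³ rad s⁻¹ → T = 2π/N = 988.23 s ≈ 988 s.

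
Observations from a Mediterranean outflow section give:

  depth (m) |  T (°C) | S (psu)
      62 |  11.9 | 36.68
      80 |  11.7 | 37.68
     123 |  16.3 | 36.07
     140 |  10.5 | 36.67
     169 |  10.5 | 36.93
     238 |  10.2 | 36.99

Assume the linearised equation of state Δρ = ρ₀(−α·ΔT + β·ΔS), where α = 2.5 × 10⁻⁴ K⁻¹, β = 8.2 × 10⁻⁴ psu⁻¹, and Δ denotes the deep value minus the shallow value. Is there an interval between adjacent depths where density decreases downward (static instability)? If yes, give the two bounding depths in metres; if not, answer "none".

80–123 m

Evaluate Δρ/ρ₀ = −αΔT + βΔS across each adjacent pair:
  62–80 m: −αΔT+βΔS = −(2.5 × 10⁻⁴)(-0.2)+(8.2 × 10⁻⁴)(+1.00) = 8.7 × 10⁻⁴ → stable
  80–123 m: −αΔT+βΔS = −(2.5 × 10⁻⁴)(+4.6)+(8.2 × 10⁻⁴)(-1.61) = -2.5 × 10⁻³ → UNSTABLE
  123–140 m: −αΔT+βΔS = −(2.5 × 10⁻⁴)(-5.8)+(8.2 × 10⁻⁴)(+0.60) = 1.9 × 10⁻³ → stable
  140–169 m: −αΔT+βΔS = −(2.5 × 10⁻⁴)(+0.0)+(8.2 × 10⁻⁴)(+0.26) = 2.1 × 10⁻⁴ → stable
  169–238 m: −αΔT+βΔS = −(2.5 × 10⁻⁴)(-0.3)+(8.2 × 10⁻⁴)(+0.06) = 1.2 × 10⁻⁴ → stable
The 80–123 m interval has Δρ < 0: lighter water underlies denser water.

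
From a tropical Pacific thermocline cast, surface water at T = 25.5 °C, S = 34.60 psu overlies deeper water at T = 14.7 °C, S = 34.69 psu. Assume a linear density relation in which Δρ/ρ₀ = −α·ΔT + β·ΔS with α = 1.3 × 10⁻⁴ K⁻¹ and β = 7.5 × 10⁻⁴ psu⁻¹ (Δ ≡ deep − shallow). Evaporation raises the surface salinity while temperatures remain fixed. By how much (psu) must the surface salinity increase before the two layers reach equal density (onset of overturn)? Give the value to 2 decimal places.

Neutral buoyancy requires −α(T_deep − T_surf) + β(S_deep − S_surf′) = 0.
S_surf′ = S_deep − (α/β)·ΔT = 34.69 − (1.3 × 10⁻⁴/7.5 × 10⁻⁴)·(-10.8) = 36.5620 psu.
Increase required: 36.5620 − 34.60 = 1.9620 psu.

1.96 psu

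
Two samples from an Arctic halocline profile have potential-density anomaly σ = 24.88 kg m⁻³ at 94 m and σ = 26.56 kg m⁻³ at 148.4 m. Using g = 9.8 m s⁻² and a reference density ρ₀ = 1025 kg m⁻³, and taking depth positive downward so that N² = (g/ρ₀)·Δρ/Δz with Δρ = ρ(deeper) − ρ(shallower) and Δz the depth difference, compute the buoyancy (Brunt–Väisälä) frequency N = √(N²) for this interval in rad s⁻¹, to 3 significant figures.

Δρ = 1026.56 − 1024.88 = 1.68 kg m⁻³ over Δz = 148.4 − 94 = 54.4 m.
N² = (9.8/1025) × (1.68/54.4) = 2.9527 × 10⁻⁴ s⁻².
N = √(2.9527 × 10⁻⁴) = 0.017183 rad s⁻¹ ≈ 0.0172 rad s⁻¹.

0.0172 rad s⁻¹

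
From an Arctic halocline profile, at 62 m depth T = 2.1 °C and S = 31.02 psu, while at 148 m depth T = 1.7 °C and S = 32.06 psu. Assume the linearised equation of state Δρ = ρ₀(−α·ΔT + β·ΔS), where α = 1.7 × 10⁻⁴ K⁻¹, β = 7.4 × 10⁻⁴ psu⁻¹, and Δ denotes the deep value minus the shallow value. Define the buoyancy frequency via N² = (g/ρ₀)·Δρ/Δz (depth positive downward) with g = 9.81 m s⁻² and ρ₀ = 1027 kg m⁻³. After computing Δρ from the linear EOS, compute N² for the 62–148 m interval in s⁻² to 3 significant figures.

9.55 × 10⁻⁵ s⁻²

ΔT = -0.4 K, ΔS = +1.04 psu (deep − shallow).
Δρ/ρ₀ = −αΔT + βΔS = 6.80 × 10⁻⁵ + 7.696 × 10⁻⁴ = 8.376 × 10⁻⁴, so Δρ ≈ 0.8602 kg m⁻³.
N² = (g/ρ₀)·Δρ/Δz = g·(Δρ/ρ₀)/Δz = 9.81 × 8.376 × 10⁻⁴ / 86 = 9.5545 × 10⁻⁵ s⁻² ≈ 9.55 × 10⁻⁵ s⁻².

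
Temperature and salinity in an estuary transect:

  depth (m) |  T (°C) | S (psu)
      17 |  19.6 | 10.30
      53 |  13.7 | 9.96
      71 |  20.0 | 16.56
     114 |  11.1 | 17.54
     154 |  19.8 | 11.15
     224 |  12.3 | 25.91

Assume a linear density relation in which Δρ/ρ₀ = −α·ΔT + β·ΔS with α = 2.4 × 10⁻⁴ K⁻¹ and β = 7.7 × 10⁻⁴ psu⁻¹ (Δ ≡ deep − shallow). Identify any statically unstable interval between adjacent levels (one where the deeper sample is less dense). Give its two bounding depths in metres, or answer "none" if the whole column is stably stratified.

114–154 m

Evaluate Δρ/ρ₀ = −αΔT + βΔS across each adjacent pair:
  17–53 m: −αΔT+βΔS = −(2.4 × 10⁻⁴)(-5.9)+(7.7 × 10⁻⁴)(-0.34) = 1.2 × 10⁻³ → stable
  53–71 m: −αΔT+βΔS = −(2.4 × 10⁻⁴)(+6.3)+(7.7 × 10⁻⁴)(+6.60) = 3.6 × 10⁻³ → stable
  71–114 m: −αΔT+βΔS = −(2.4 × 10⁻⁴)(-8.9)+(7.7 × 10⁻⁴)(+0.98) = 2.9 × 10⁻³ → stable
  114–154 m: −αΔT+βΔS = −(2.4 × 10⁻⁴)(+8.7)+(7.7 × 10⁻⁴)(-6.39) = -7.0 × 10⁻³ → UNSTABLE
  154–224 m: −αΔT+βΔS = −(2.4 × 10⁻⁴)(-7.5)+(7.7 × 10⁻⁴)(+14.76) = 0.013 → stable
The 114–154 m interval has Δρ < 0: lighter water underlies denser water.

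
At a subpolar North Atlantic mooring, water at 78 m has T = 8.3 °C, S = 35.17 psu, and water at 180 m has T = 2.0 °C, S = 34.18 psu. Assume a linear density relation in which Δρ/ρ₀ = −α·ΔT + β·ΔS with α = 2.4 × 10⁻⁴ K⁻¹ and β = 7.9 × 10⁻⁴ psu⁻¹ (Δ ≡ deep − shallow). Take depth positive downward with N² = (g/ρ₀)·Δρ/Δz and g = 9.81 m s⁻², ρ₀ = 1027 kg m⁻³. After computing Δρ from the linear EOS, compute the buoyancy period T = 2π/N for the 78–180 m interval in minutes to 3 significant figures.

12.5 min

ΔT = -6.3 K, ΔS = -0.99 psu (deep − shallow).
Δρ/ρ₀ = −αΔT + βΔS = 1.512 × 10⁻³ − 7.821 × 10⁻⁴ = 7.299 × 10⁻⁴, so Δρ ≈ 0.7496 kg m⁻³.
N² = (g/ρ₀)·Δρ/Δz = g·(Δρ/ρ₀)/Δz = 9.81 × 7.299 × 10⁻⁴ / 102 = 7.0199 × 10⁻⁵ s⁻².
N = √(7.0199 × 10⁻⁵) = 8.3785 × 10⁻³ rad s⁻¹ → T = 2π/N = 749.92 s = 12.499 min ≈ 12.5 min.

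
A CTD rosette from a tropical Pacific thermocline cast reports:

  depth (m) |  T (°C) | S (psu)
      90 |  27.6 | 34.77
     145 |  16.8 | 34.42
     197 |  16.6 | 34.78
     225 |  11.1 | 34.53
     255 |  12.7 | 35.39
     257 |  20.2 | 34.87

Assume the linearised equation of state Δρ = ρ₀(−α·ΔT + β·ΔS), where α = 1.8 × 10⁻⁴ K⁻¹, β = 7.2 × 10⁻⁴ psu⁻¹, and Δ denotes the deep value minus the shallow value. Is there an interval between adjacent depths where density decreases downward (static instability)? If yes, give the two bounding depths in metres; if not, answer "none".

255–257 m

Evaluate Δρ/ρ₀ = −αΔT + βΔS across each adjacent pair:
  90–145 m: −αΔT+βΔS = −(1.8 × 10⁻⁴)(-10.8)+(7.2 × 10⁻⁴)(-0.35) = 1.7 × 10⁻³ → stable
  145–197 m: −αΔT+βΔS = −(1.8 × 10⁻⁴)(-0.2)+(7.2 × 10⁻⁴)(+0.36) = 3.0 × 10⁻⁴ → stable
  197–225 m: −αΔT+βΔS = −(1.8 × 10⁻⁴)(-5.5)+(7.2 × 10⁻⁴)(-0.25) = 8.1 × 10⁻⁴ → stable
  225–255 m: −αΔT+βΔS = −(1.8 × 10⁻⁴)(+1.6)+(7.2 × 10⁻⁴)(+0.86) = 3.3 × 10⁻⁴ → stable
  255–257 m: −αΔT+βΔS = −(1.8 × 10⁻⁴)(+7.5)+(7.2 × 10⁻⁴)(-0.52) = -1.7 × 10⁻³ → UNSTABLE
The 255–257 m interval has Δρ < 0: lighter water underlies denser water.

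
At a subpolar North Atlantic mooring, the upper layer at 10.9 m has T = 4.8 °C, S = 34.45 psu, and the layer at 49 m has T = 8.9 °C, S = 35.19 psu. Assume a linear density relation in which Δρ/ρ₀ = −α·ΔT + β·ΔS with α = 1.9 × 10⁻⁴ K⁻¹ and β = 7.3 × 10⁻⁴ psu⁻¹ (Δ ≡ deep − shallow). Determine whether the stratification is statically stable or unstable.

ΔT = 8.9 − 4.8 = +4.1 K and ΔS = 35.19 − 34.45 = +0.74 psu (deep − shallow).
−αΔT = -7.79 × 10⁻⁴; βΔS = 5.402 × 10⁻⁴; sum Δρ/ρ₀ = -2.388 × 10⁻⁴.
Δρ/ρ₀ < 0, so Δρ < 0: deeper water is lighter → statically unstable; the column would overturn.

unstable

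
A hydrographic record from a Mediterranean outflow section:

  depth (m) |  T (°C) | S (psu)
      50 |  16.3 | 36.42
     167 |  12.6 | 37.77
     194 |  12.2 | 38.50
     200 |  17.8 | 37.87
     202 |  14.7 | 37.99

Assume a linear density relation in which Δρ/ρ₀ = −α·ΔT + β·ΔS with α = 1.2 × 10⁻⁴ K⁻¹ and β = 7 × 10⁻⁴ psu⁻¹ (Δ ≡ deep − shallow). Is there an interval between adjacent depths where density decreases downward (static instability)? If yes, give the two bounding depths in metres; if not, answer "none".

194–200 m

Evaluate Δρ/ρ₀ = −αΔT + βΔS across each adjacent pair:
  50–167 m: −αΔT+βΔS = −(1.2 × 10⁻⁴)(-3.7)+(7 × 10⁻⁴)(+1.35) = 1.4 × 10⁻³ → stable
  167–194 m: −αΔT+βΔS = −(1.2 × 10⁻⁴)(-0.4)+(7 × 10⁻⁴)(+0.73) = 5.6 × 10⁻⁴ → stable
  194–200 m: −αΔT+βΔS = −(1.2 × 10⁻⁴)(+5.6)+(7 × 10⁻⁴)(-0.63) = -1.1 × 10⁻³ → UNSTABLE
  200–202 m: −αΔT+βΔS = −(1.2 × 10⁻⁴)(-3.1)+(7 × 10⁻⁴)(+0.12) = 4.6 × 10⁻⁴ → stable
The 194–200 m interval has Δρ < 0: lighter water underlies denser water.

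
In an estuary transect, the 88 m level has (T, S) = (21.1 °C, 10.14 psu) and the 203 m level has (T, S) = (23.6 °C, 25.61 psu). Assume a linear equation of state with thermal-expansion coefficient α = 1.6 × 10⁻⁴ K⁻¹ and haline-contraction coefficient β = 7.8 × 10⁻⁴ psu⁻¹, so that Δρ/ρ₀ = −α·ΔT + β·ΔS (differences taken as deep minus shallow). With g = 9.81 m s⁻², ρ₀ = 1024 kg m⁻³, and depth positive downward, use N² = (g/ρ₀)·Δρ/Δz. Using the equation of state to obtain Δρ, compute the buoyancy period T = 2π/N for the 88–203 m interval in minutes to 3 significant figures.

3.32 min

ΔT = +2.5 K, ΔS = +15.47 psu (deep − shallow).
Δρ/ρ₀ = −αΔT + βΔS = -4.00 × 10⁻⁴ + 0.0120666 = 0.0116666, so Δρ ≈ 11.95 kg m⁻³.
N² = (g/ρ₀)·Δρ/Δz = g·(Δρ/ρ₀)/Δz = 9.81 × 0.0116666 / 115 = 9.9521 × 10⁻⁴ s⁻².
N = √(9.9521 × 10⁻⁴) = 0.031547 rad s⁻¹ → T = 2π/N = 199.17 s = 3.3195 min ≈ 3.32 min.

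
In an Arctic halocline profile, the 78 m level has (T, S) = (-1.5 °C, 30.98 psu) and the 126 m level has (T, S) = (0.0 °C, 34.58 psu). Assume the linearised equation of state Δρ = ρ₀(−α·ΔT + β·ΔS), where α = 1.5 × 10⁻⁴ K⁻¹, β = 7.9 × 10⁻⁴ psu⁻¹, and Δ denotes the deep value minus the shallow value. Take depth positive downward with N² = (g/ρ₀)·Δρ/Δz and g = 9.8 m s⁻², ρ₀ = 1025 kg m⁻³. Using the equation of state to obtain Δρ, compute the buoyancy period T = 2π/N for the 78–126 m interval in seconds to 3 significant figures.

272 s

ΔT = +1.5 K, ΔS = +3.60 psu (deep − shallow).
Δρ/ρ₀ = −αΔT + βΔS = -2.25 × 10⁻⁴ + 2.844 × 10⁻³ = 2.619 × 10⁻³, so Δρ ≈ 2.684 kg m⁻³.
N² = (g/ρ₀)·Δρ/Δz = g·(Δρ/ρ₀)/Δz = 9.8 × 2.619 × 10⁻³ / 48 = 5.3471 × 10⁻⁴ s⁻².
N = √(5.3471 × 10⁻⁴) = 0.023124 rad s⁻¹ → T = 2π/N = 271.72 s ≈ 272 s.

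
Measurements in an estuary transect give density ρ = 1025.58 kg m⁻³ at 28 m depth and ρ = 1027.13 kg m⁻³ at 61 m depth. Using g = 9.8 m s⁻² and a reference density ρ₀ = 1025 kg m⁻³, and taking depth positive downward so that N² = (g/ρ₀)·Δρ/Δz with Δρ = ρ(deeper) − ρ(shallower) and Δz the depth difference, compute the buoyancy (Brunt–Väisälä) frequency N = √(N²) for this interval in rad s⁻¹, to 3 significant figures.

Δρ = 1027.13 − 1025.58 = 1.55 kg m⁻³ over Δz = 61 − 28 = 33 m.
N² = (9.8/1025) × (1.55/33) = 4.4908 × 10⁻⁴ s⁻².
N = √(4.4908 × 10⁻⁴) = 0.021192 rad s⁻¹ ≈ 0.0212 rad s⁻¹.

0.0212 rad s⁻¹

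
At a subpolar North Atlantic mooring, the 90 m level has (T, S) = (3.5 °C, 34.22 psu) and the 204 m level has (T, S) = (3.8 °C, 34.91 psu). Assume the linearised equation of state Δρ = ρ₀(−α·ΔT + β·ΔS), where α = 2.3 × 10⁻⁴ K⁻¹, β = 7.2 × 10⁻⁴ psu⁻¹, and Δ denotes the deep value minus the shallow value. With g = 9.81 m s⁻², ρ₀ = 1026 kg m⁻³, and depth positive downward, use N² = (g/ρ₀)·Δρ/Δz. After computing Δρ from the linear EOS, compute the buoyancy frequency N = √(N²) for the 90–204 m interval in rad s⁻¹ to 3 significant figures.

6.07 × 10⁻³ rad s⁻¹

ΔT = +0.3 K, ΔS = +0.69 psu (deep − shallow).
Δρ/ρ₀ = −αΔT + βΔS = -6.90 × 10⁻⁵ + 4.968 × 10⁻⁴ = 4.278 × 10⁻⁴, so Δρ ≈ 0.4389 kg m⁻³.
N² = (g/ρ₀)·Δρ/Δz = g·(Δρ/ρ₀)/Δz = 9.81 × 4.278 × 10⁻⁴ / 114 = 3.6813 × 10⁻⁵ s⁻².
N = √(3.6813 × 10⁻⁵) = 6.0674 × 10⁻³ rad s⁻¹ ≈ 6.07 × 10⁻³ rad s⁻¹.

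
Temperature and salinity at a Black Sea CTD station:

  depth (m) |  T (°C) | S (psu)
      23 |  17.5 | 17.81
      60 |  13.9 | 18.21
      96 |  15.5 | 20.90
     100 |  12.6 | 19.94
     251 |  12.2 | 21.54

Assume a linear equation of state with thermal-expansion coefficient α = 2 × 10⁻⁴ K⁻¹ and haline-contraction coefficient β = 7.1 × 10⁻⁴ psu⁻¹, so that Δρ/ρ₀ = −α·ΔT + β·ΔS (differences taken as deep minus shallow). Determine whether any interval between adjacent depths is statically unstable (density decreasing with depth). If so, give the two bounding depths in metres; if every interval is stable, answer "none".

96–100 m

Evaluate Δρ/ρ₀ = −αΔT + βΔS across each adjacent pair:
  23–60 m: −αΔT+βΔS = −(2 × 10⁻⁴)(-3.6)+(7.1 × 10⁻⁴)(+0.40) = 1.0 × 10⁻³ → stable
  60–96 m: −αΔT+βΔS = −(2 × 10⁻⁴)(+1.6)+(7.1 × 10⁻⁴)(+2.69) = 1.6 × 10⁻³ → stable
  96–100 m: −αΔT+βΔS = −(2 × 10⁻⁴)(-2.9)+(7.1 × 10⁻⁴)(-0.96) = -1.0 × 10⁻⁴ → UNSTABLE
  100–251 m: −αΔT+βΔS = −(2 × 10⁻⁴)(-0.4)+(7.1 × 10⁻⁴)(+1.60) = 1.2 × 10⁻³ → stable
The 96–100 m interval has Δρ < 0: lighter water underlies denser water.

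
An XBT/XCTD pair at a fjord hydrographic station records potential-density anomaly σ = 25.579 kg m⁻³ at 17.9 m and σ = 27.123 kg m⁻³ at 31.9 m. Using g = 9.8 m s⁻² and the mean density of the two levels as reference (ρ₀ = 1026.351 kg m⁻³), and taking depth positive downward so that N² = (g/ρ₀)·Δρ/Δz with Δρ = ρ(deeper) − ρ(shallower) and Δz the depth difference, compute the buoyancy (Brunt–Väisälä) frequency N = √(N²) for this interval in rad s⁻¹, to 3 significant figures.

Δρ = 1027.123 − 1025.579 = 1.544 kg m⁻³ over Δz = 31.9 − 17.9 = 14 m.
N² = (9.8/1026.351) × (1.544/14) = 1.0531 × 10⁻³ s⁻².
N = √(1.0531 × 10⁻³) = 0.032452 rad s⁻¹ ≈ 0.0325 rad s⁻¹.

0.0325 rad s⁻¹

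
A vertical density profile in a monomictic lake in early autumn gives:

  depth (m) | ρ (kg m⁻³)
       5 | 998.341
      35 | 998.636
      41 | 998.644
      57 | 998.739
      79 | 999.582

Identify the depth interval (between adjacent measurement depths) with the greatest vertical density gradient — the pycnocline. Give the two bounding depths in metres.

Compute the density gradient over each adjacent pair:
  5–35 m: Δρ/Δz = 0.295/30 = 9.8 × 10⁻³ kg m⁻⁴
  35–41 m: Δρ/Δz = 0.008/6 = 1.3 × 10⁻³ kg m⁻⁴
  41–57 m: Δρ/Δz = 0.095/16 = 5.9 × 10⁻³ kg m⁻⁴
  57–79 m: Δρ/Δz = 0.843/22 = 0.038 kg m⁻⁴
The largest gradient is in the 57–79 m interval — the pycnocline.

57–79 m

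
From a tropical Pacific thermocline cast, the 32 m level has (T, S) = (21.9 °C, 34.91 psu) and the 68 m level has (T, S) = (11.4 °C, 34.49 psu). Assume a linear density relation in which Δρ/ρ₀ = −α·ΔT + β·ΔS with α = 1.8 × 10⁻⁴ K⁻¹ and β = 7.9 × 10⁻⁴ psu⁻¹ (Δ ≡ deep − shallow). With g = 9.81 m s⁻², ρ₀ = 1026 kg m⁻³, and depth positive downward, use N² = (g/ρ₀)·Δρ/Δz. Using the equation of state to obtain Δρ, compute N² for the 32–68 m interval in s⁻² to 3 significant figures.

ΔT = -10.5 K, ΔS = -0.42 psu (deep − shallow).
Δρ/ρ₀ = −αΔT + βΔS = 1.89 × 10⁻³ − 3.318 × 10⁻⁴ = 1.5582 × 10⁻³, so Δρ ≈ 1.599 kg m⁻³.
N² = (g/ρ₀)·Δρ/Δz = g·(Δρ/ρ₀)/Δz = 9.81 × 1.5582 × 10⁻³ / 36 = 4.2461 × 10⁻⁴ s⁻² ≈ 4.25 × 10⁻⁴ s⁻².

4.25 × 10⁻⁴ s⁻²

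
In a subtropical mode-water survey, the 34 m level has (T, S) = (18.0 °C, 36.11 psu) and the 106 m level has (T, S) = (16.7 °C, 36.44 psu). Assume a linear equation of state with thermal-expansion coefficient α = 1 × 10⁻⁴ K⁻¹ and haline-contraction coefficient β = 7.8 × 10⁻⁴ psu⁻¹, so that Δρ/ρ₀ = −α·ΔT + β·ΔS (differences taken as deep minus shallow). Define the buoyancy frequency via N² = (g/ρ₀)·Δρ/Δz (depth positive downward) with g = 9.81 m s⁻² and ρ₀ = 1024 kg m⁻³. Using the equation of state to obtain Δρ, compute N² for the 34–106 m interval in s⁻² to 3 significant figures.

ΔT = -1.3 K, ΔS = +0.33 psu (deep − shallow).
Δρ/ρ₀ = −αΔT + βΔS = 1.30 × 10⁻⁴ + 2.574 × 10⁻⁴ = 3.874 × 10⁻⁴, so Δρ ≈ 0.3967 kg m⁻³.
N² = (g/ρ₀)·Δρ/Δz = g·(Δρ/ρ₀)/Δz = 9.81 × 3.874 × 10⁻⁴ / 72 = 5.2783 × 10⁻⁵ s⁻² ≈ 5.28 × 10⁻⁵ s⁻².

5.28 × 10⁻⁵ s⁻²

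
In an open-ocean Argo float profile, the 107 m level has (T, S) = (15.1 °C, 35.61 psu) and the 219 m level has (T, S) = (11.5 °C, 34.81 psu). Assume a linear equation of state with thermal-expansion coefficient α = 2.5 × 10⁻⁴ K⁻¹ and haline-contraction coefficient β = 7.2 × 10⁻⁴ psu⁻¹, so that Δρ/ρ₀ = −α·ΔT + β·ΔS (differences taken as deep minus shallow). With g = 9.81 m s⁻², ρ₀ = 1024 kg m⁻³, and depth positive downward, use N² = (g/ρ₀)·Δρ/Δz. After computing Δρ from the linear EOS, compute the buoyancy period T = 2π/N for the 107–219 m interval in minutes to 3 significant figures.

19.7 min

ΔT = -3.6 K, ΔS = -0.80 psu (deep − shallow).
Δρ/ρ₀ = −αΔT + βΔS = 9.00 × 10⁻⁴ − 5.76 × 10⁻⁴ = 3.24 × 10⁻⁴, so Δρ ≈ 0.3318 kg m⁻³.
N² = (g/ρ₀)·Δρ/Δz = g·(Δρ/ρ₀)/Δz = 9.81 × 3.24 × 10⁻⁴ / 112 = 2.8379 × 10⁻⁵ s⁻².
N = √(2.8379 × 10⁻⁵) = 5.3272 × 10⁻³ rad s⁻¹ → T = 2π/N = 1.1795 × 10³ s = 19.658 min ≈ 19.7 min.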